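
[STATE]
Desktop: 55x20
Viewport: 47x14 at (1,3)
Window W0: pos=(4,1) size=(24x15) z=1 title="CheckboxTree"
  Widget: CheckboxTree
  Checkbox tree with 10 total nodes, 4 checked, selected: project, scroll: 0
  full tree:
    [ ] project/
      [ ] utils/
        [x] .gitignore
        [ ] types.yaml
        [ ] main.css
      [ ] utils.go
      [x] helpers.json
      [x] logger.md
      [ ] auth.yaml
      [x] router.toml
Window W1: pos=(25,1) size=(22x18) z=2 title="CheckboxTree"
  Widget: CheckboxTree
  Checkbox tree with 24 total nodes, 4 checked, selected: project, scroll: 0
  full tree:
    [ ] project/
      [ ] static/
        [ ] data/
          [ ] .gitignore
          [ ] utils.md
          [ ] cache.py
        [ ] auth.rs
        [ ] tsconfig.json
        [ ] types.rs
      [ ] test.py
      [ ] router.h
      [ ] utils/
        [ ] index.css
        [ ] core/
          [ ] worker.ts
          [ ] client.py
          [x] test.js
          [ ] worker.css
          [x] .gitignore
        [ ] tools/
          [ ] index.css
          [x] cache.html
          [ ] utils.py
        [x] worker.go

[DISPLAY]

   ┠────────────────────┠────────────────────┨ 
   ┃>[-] project/       ┃>[-] project/       ┃ 
   ┃   [-] utils/       ┃   [ ] static/      ┃ 
   ┃     [x] .gitignore ┃     [ ] data/      ┃ 
   ┃     [ ] types.yaml ┃       [ ] .gitignor┃ 
   ┃     [ ] main.css   ┃       [ ] utils.md ┃ 
   ┃   [ ] utils.go     ┃       [ ] cache.py ┃ 
   ┃   [x] helpers.json ┃     [ ] auth.rs    ┃ 
   ┃   [x] logger.md    ┃     [ ] tsconfig.js┃ 
   ┃   [ ] auth.yaml    ┃     [ ] types.rs   ┃ 
   ┃   [x] router.toml  ┃   [ ] test.py      ┃ 
   ┃                    ┃   [ ] router.h     ┃ 
   ┗━━━━━━━━━━━━━━━━━━━━┃   [-] utils/       ┃ 
                        ┃     [ ] index.css  ┃ 


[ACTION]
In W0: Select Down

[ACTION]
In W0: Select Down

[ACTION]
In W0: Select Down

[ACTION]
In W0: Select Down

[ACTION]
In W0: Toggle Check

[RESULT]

   ┠────────────────────┠────────────────────┨ 
   ┃ [-] project/       ┃>[-] project/       ┃ 
   ┃   [-] utils/       ┃   [ ] static/      ┃ 
   ┃     [x] .gitignore ┃     [ ] data/      ┃ 
   ┃     [ ] types.yaml ┃       [ ] .gitignor┃ 
   ┃>    [x] main.css   ┃       [ ] utils.md ┃ 
   ┃   [ ] utils.go     ┃       [ ] cache.py ┃ 
   ┃   [x] helpers.json ┃     [ ] auth.rs    ┃ 
   ┃   [x] logger.md    ┃     [ ] tsconfig.js┃ 
   ┃   [ ] auth.yaml    ┃     [ ] types.rs   ┃ 
   ┃   [x] router.toml  ┃   [ ] test.py      ┃ 
   ┃                    ┃   [ ] router.h     ┃ 
   ┗━━━━━━━━━━━━━━━━━━━━┃   [-] utils/       ┃ 
                        ┃     [ ] index.css  ┃ 


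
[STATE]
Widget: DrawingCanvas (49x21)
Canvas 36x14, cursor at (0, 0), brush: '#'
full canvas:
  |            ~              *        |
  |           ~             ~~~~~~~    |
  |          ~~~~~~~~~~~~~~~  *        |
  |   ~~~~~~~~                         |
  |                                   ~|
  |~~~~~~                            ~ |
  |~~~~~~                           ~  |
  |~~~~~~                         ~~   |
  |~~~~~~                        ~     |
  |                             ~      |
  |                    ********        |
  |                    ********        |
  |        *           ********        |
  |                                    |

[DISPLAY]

+           ~              *                     
           ~             ~~~~~~~                 
          ~~~~~~~~~~~~~~~  *                     
   ~~~~~~~~                                      
                                   ~             
~~~~~~                            ~              
~~~~~~                           ~               
~~~~~~                         ~~                
~~~~~~                        ~                  
                             ~                   
                    ********                     
                    ********                     
        *           ********                     
                                                 
                                                 
                                                 
                                                 
                                                 
                                                 
                                                 
                                                 


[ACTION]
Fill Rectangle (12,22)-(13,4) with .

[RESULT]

+           ~              *                     
           ~             ~~~~~~~                 
          ~~~~~~~~~~~~~~~  *                     
   ~~~~~~~~                                      
                                   ~             
~~~~~~                            ~              
~~~~~~                           ~               
~~~~~~                         ~~                
~~~~~~                        ~                  
                             ~                   
                    ********                     
                    ********                     
    ...................*****                     
    ...................                          
                                                 
                                                 
                                                 
                                                 
                                                 
                                                 
                                                 


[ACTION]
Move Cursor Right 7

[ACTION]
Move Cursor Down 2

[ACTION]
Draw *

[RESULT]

            ~              *                     
           ~             ~~~~~~~                 
       *  ~~~~~~~~~~~~~~~  *                     
   ~~~~~~~~                                      
                                   ~             
~~~~~~                            ~              
~~~~~~                           ~               
~~~~~~                         ~~                
~~~~~~                        ~                  
                             ~                   
                    ********                     
                    ********                     
    ...................*****                     
    ...................                          
                                                 
                                                 
                                                 
                                                 
                                                 
                                                 
                                                 


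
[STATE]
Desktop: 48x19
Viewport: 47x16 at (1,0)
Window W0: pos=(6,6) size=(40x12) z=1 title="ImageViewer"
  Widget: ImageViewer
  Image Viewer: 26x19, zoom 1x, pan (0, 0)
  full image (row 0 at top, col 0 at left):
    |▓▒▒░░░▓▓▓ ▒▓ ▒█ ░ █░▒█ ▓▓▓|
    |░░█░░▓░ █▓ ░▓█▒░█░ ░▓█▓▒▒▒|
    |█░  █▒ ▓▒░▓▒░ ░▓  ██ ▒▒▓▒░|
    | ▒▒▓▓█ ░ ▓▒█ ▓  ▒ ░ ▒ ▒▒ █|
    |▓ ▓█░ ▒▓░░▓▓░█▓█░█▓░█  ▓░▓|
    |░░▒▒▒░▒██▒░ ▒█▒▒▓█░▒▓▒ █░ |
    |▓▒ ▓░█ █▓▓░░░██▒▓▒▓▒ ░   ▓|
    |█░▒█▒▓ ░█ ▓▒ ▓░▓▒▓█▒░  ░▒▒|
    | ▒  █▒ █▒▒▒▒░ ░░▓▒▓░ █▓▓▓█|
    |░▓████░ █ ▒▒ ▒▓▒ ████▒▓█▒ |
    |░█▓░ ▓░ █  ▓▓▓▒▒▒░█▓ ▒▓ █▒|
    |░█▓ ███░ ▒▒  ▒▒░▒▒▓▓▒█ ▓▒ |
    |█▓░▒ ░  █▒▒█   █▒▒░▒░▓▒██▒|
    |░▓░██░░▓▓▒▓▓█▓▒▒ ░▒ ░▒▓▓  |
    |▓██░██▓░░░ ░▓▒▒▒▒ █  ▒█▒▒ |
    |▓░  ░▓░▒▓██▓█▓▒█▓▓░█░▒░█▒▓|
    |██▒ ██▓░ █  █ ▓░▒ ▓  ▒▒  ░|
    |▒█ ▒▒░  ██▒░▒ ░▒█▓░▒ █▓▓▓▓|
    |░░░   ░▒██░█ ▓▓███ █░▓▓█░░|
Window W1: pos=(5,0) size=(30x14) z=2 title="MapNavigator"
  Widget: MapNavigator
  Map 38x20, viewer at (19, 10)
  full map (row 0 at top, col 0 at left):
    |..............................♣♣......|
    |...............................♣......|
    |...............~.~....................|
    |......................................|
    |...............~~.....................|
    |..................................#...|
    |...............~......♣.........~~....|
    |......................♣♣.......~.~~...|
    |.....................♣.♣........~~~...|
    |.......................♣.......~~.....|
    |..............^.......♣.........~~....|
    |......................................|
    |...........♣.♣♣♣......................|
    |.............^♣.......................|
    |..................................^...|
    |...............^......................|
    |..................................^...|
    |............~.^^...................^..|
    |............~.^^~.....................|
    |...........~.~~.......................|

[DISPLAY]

    ┏━━━━━━━━━━━━━━━━━━━━━━━━━━━━┓             
    ┃ MapNavigator               ┃             
    ┠────────────────────────────┨             
    ┃............................┃             
    ┃..........~......♣.........~┃             
    ┃.................♣♣.......~.┃             
    ┃................♣.♣........~┃━━━━━━━━━━┓  
    ┃..................♣.......~~┃          ┃  
    ┃.........^....@..♣.........~┃──────────┨  
    ┃............................┃          ┃  
    ┃......♣.♣♣♣.................┃          ┃  
    ┃........^♣..................┃          ┃  
    ┃............................┃          ┃  
    ┗━━━━━━━━━━━━━━━━━━━━━━━━━━━━┛          ┃  
     ┃░░▒▒▒░▒██▒░ ▒█▒▒▓█░▒▓▒ █░             ┃  
     ┃▓▒ ▓░█ █▓▓░░░██▒▓▒▓▒ ░   ▓            ┃  


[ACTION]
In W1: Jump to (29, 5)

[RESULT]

    ┏━━━━━━━━━━━━━━━━━━━━━━━━━━━━┓             
    ┃ MapNavigator               ┃             
    ┠────────────────────────────┨             
    ┃...............♣♣......     ┃             
    ┃................♣......     ┃             
    ┃~.~....................     ┃             
    ┃.......................     ┃━━━━━━━━━━┓  
    ┃~~.....................     ┃          ┃  
    ┃..............@....#...     ┃──────────┨  
    ┃~......♣.........~~....     ┃          ┃  
    ┃.......♣♣.......~.~~...     ┃          ┃  
    ┃......♣.♣........~~~...     ┃          ┃  
    ┃........♣.......~~.....     ┃          ┃  
    ┗━━━━━━━━━━━━━━━━━━━━━━━━━━━━┛          ┃  
     ┃░░▒▒▒░▒██▒░ ▒█▒▒▓█░▒▓▒ █░             ┃  
     ┃▓▒ ▓░█ █▓▓░░░██▒▓▒▓▒ ░   ▓            ┃  


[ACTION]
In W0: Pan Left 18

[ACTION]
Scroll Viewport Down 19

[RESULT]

    ┃...............♣♣......     ┃             
    ┃................♣......     ┃             
    ┃~.~....................     ┃             
    ┃.......................     ┃━━━━━━━━━━┓  
    ┃~~.....................     ┃          ┃  
    ┃..............@....#...     ┃──────────┨  
    ┃~......♣.........~~....     ┃          ┃  
    ┃.......♣♣.......~.~~...     ┃          ┃  
    ┃......♣.♣........~~~...     ┃          ┃  
    ┃........♣.......~~.....     ┃          ┃  
    ┗━━━━━━━━━━━━━━━━━━━━━━━━━━━━┛          ┃  
     ┃░░▒▒▒░▒██▒░ ▒█▒▒▓█░▒▓▒ █░             ┃  
     ┃▓▒ ▓░█ █▓▓░░░██▒▓▒▓▒ ░   ▓            ┃  
     ┃█░▒█▒▓ ░█ ▓▒ ▓░▓▒▓█▒░  ░▒▒            ┃  
     ┗━━━━━━━━━━━━━━━━━━━━━━━━━━━━━━━━━━━━━━┛  
                                               


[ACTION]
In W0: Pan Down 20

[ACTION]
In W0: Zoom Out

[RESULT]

    ┃...............♣♣......     ┃             
    ┃................♣......     ┃             
    ┃~.~....................     ┃             
    ┃.......................     ┃━━━━━━━━━━┓  
    ┃~~.....................     ┃          ┃  
    ┃..............@....#...     ┃──────────┨  
    ┃~......♣.........~~....     ┃          ┃  
    ┃.......♣♣.......~.~~...     ┃          ┃  
    ┃......♣.♣........~~~...     ┃          ┃  
    ┃........♣.......~~.....     ┃          ┃  
    ┗━━━━━━━━━━━━━━━━━━━━━━━━━━━━┛          ┃  
     ┃                                      ┃  
     ┃                                      ┃  
     ┃                                      ┃  
     ┗━━━━━━━━━━━━━━━━━━━━━━━━━━━━━━━━━━━━━━┛  
                                               


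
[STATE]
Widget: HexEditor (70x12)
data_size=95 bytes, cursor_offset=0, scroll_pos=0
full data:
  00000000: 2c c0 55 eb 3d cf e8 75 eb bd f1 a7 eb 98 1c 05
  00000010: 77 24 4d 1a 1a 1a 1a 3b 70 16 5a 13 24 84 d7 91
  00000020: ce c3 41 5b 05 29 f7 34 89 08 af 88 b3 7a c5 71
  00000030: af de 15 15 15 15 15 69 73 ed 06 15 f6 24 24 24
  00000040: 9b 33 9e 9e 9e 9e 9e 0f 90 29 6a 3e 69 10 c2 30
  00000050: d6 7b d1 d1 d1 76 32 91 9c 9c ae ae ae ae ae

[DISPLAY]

00000000  2C c0 55 eb 3d cf e8 75  eb bd f1 a7 eb 98 1c 05  |,.U.=..u.
00000010  77 24 4d 1a 1a 1a 1a 3b  70 16 5a 13 24 84 d7 91  |w$M....;p
00000020  ce c3 41 5b 05 29 f7 34  89 08 af 88 b3 7a c5 71  |..A[.).4.
00000030  af de 15 15 15 15 15 69  73 ed 06 15 f6 24 24 24  |.......is
00000040  9b 33 9e 9e 9e 9e 9e 0f  90 29 6a 3e 69 10 c2 30  |.3.......
00000050  d6 7b d1 d1 d1 76 32 91  9c 9c ae ae ae ae ae     |.{...v2..
                                                                      
                                                                      
                                                                      
                                                                      
                                                                      
                                                                      


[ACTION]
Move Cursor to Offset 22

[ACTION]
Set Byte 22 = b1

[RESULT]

00000000  2c c0 55 eb 3d cf e8 75  eb bd f1 a7 eb 98 1c 05  |,.U.=..u.
00000010  77 24 4d 1a 1a 1a B1 3b  70 16 5a 13 24 84 d7 91  |w$M....;p
00000020  ce c3 41 5b 05 29 f7 34  89 08 af 88 b3 7a c5 71  |..A[.).4.
00000030  af de 15 15 15 15 15 69  73 ed 06 15 f6 24 24 24  |.......is
00000040  9b 33 9e 9e 9e 9e 9e 0f  90 29 6a 3e 69 10 c2 30  |.3.......
00000050  d6 7b d1 d1 d1 76 32 91  9c 9c ae ae ae ae ae     |.{...v2..
                                                                      
                                                                      
                                                                      
                                                                      
                                                                      
                                                                      


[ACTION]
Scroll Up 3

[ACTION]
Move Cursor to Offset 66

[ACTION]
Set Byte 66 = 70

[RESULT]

00000000  2c c0 55 eb 3d cf e8 75  eb bd f1 a7 eb 98 1c 05  |,.U.=..u.
00000010  77 24 4d 1a 1a 1a b1 3b  70 16 5a 13 24 84 d7 91  |w$M....;p
00000020  ce c3 41 5b 05 29 f7 34  89 08 af 88 b3 7a c5 71  |..A[.).4.
00000030  af de 15 15 15 15 15 69  73 ed 06 15 f6 24 24 24  |.......is
00000040  9b 33 70 9e 9e 9e 9e 0f  90 29 6a 3e 69 10 c2 30  |.3p......
00000050  d6 7b d1 d1 d1 76 32 91  9c 9c ae ae ae ae ae     |.{...v2..
                                                                      
                                                                      
                                                                      
                                                                      
                                                                      
                                                                      


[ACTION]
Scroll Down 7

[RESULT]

00000050  d6 7b d1 d1 d1 76 32 91  9c 9c ae ae ae ae ae     |.{...v2..
                                                                      
                                                                      
                                                                      
                                                                      
                                                                      
                                                                      
                                                                      
                                                                      
                                                                      
                                                                      
                                                                      


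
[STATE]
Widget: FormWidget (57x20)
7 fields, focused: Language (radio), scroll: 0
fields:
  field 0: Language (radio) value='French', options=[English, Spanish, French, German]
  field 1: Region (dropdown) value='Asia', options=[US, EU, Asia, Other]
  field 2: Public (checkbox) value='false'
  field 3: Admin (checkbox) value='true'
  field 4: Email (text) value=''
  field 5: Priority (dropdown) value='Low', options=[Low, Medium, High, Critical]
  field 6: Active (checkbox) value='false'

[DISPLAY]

> Language:   ( ) English  ( ) Spanish  (●) French  ( ) G
  Region:     [Asia                                    ▼]
  Public:     [ ]                                        
  Admin:      [x]                                        
  Email:      [                                         ]
  Priority:   [Low                                     ▼]
  Active:     [ ]                                        
                                                         
                                                         
                                                         
                                                         
                                                         
                                                         
                                                         
                                                         
                                                         
                                                         
                                                         
                                                         
                                                         


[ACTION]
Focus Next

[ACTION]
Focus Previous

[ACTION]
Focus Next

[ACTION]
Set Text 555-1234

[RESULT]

  Language:   ( ) English  ( ) Spanish  (●) French  ( ) G
> Region:     [Asia                                    ▼]
  Public:     [ ]                                        
  Admin:      [x]                                        
  Email:      [                                         ]
  Priority:   [Low                                     ▼]
  Active:     [ ]                                        
                                                         
                                                         
                                                         
                                                         
                                                         
                                                         
                                                         
                                                         
                                                         
                                                         
                                                         
                                                         
                                                         


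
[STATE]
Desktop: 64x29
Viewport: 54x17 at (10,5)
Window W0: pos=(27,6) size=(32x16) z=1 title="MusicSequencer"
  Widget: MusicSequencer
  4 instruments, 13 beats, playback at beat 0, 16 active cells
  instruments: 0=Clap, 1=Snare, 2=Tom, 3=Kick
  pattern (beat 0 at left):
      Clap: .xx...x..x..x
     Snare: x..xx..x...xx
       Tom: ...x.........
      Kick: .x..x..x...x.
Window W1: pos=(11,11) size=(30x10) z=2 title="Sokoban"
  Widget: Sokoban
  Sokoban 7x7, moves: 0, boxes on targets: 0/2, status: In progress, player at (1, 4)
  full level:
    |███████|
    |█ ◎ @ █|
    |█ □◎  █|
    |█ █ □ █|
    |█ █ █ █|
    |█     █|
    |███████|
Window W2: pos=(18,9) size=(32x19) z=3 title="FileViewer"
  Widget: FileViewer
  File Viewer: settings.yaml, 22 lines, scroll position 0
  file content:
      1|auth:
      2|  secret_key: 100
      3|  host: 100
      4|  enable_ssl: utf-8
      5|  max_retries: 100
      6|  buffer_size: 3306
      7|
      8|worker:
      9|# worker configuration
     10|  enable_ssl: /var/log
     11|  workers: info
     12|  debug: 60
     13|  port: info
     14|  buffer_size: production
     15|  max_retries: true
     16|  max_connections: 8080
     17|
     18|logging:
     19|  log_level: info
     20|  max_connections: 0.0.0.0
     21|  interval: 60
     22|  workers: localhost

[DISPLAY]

                                                      
                 ┏━━━━━━━━━━━━━━━━━━━━━━━━━━━━━━┓     
                 ┃ MusicSequencer               ┃     
                 ┠──────────────────────────────┨     
        ┏━━━━━━━━━━━━━━━━━━━━━━━━━━━━━━┓        ┃     
        ┃ FileViewer                   ┃        ┃     
 ┏━━━━━━┠──────────────────────────────┨        ┃     
 ┃ Sokob┃auth:                        ▲┃        ┃     
 ┠──────┃  secret_key: 100            █┃        ┃     
 ┃██████┃  host: 100                  ░┃        ┃     
 ┃█ ◎ @ ┃  enable_ssl: utf-8          ░┃        ┃     
 ┃█ □◎  ┃  max_retries: 100           ░┃        ┃     
 ┃█ █ □ ┃  buffer_size: 3306          ░┃        ┃     
 ┃█ █ █ ┃                             ░┃        ┃     
 ┃█     ┃worker:                      ░┃        ┃     
 ┗━━━━━━┃# worker configuration       ░┃        ┃     
        ┃  enable_ssl: /var/log       ░┃━━━━━━━━┛     


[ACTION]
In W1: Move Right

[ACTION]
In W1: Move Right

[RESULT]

                                                      
                 ┏━━━━━━━━━━━━━━━━━━━━━━━━━━━━━━┓     
                 ┃ MusicSequencer               ┃     
                 ┠──────────────────────────────┨     
        ┏━━━━━━━━━━━━━━━━━━━━━━━━━━━━━━┓        ┃     
        ┃ FileViewer                   ┃        ┃     
 ┏━━━━━━┠──────────────────────────────┨        ┃     
 ┃ Sokob┃auth:                        ▲┃        ┃     
 ┠──────┃  secret_key: 100            █┃        ┃     
 ┃██████┃  host: 100                  ░┃        ┃     
 ┃█ ◎  @┃  enable_ssl: utf-8          ░┃        ┃     
 ┃█ □◎  ┃  max_retries: 100           ░┃        ┃     
 ┃█ █ □ ┃  buffer_size: 3306          ░┃        ┃     
 ┃█ █ █ ┃                             ░┃        ┃     
 ┃█     ┃worker:                      ░┃        ┃     
 ┗━━━━━━┃# worker configuration       ░┃        ┃     
        ┃  enable_ssl: /var/log       ░┃━━━━━━━━┛     


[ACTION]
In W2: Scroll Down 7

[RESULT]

                                                      
                 ┏━━━━━━━━━━━━━━━━━━━━━━━━━━━━━━┓     
                 ┃ MusicSequencer               ┃     
                 ┠──────────────────────────────┨     
        ┏━━━━━━━━━━━━━━━━━━━━━━━━━━━━━━┓        ┃     
        ┃ FileViewer                   ┃        ┃     
 ┏━━━━━━┠──────────────────────────────┨        ┃     
 ┃ Sokob┃worker:                      ▲┃        ┃     
 ┠──────┃# worker configuration       ░┃        ┃     
 ┃██████┃  enable_ssl: /var/log       ░┃        ┃     
 ┃█ ◎  @┃  workers: info              ░┃        ┃     
 ┃█ □◎  ┃  debug: 60                  ░┃        ┃     
 ┃█ █ □ ┃  port: info                 ░┃        ┃     
 ┃█ █ █ ┃  buffer_size: production    ░┃        ┃     
 ┃█     ┃  max_retries: true          ░┃        ┃     
 ┗━━━━━━┃  max_connections: 8080      ░┃        ┃     
        ┃                             ░┃━━━━━━━━┛     


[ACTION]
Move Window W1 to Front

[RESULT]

                                                      
                 ┏━━━━━━━━━━━━━━━━━━━━━━━━━━━━━━┓     
                 ┃ MusicSequencer               ┃     
                 ┠──────────────────────────────┨     
        ┏━━━━━━━━━━━━━━━━━━━━━━━━━━━━━━┓        ┃     
        ┃ FileViewer                   ┃        ┃     
 ┏━━━━━━━━━━━━━━━━━━━━━━━━━━━━┓────────┨        ┃     
 ┃ Sokoban                    ┃       ▲┃        ┃     
 ┠────────────────────────────┨       ░┃        ┃     
 ┃███████                     ┃       ░┃        ┃     
 ┃█ ◎  @█                     ┃       ░┃        ┃     
 ┃█ □◎  █                     ┃       ░┃        ┃     
 ┃█ █ □ █                     ┃       ░┃        ┃     
 ┃█ █ █ █                     ┃ion    ░┃        ┃     
 ┃█     █                     ┃       ░┃        ┃     
 ┗━━━━━━━━━━━━━━━━━━━━━━━━━━━━┛0      ░┃        ┃     
        ┃                             ░┃━━━━━━━━┛     


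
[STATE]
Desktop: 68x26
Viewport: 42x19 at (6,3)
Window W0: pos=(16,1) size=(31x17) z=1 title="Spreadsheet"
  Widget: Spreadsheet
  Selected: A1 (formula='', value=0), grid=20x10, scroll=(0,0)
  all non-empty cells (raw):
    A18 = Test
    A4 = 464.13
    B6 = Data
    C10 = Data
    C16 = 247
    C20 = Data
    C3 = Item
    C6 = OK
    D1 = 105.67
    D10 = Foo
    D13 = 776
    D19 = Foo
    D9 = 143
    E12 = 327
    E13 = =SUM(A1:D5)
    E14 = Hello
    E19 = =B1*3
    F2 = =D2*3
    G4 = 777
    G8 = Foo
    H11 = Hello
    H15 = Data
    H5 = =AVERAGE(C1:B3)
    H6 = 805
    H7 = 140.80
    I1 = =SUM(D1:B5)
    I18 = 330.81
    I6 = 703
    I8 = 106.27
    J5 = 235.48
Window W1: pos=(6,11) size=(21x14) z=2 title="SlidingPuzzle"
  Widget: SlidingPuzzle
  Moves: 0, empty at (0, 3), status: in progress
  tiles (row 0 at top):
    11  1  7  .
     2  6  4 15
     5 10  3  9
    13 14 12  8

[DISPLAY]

          ┠─────────────────────────────┨ 
          ┃A1:                          ┃ 
          ┃       A       B       C     ┃ 
          ┃-----------------------------┃ 
          ┃  1      [0]       0       0 ┃ 
          ┃  2        0       0       0 ┃ 
          ┃  3        0       0Item     ┃ 
          ┃  4   464.13       0       0 ┃ 
┏━━━━━━━━━━━━━━━━━━━┓ 0       0       0 ┃ 
┃ SlidingPuzzle     ┃ 0Data    OK       ┃ 
┠───────────────────┨ 0       0       0 ┃ 
┃┌────┬────┬────┬───┃ 0       0       0 ┃ 
┃│ 11 │  1 │  7 │   ┃ 0       0       0 ┃ 
┃├────┼────┼────┼───┃ 0       0Data    F┃ 
┃│  2 │  6 │  4 │ 15┃━━━━━━━━━━━━━━━━━━━┛ 
┃├────┼────┼────┼───┃                     
┃│  5 │ 10 │  3 │  9┃                     
┃├────┼────┼────┼───┃                     
┃│ 13 │ 14 │ 12 │  8┃                     


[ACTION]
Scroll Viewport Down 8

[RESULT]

          ┃  1      [0]       0       0 ┃ 
          ┃  2        0       0       0 ┃ 
          ┃  3        0       0Item     ┃ 
          ┃  4   464.13       0       0 ┃ 
┏━━━━━━━━━━━━━━━━━━━┓ 0       0       0 ┃ 
┃ SlidingPuzzle     ┃ 0Data    OK       ┃ 
┠───────────────────┨ 0       0       0 ┃ 
┃┌────┬────┬────┬───┃ 0       0       0 ┃ 
┃│ 11 │  1 │  7 │   ┃ 0       0       0 ┃ 
┃├────┼────┼────┼───┃ 0       0Data    F┃ 
┃│  2 │  6 │  4 │ 15┃━━━━━━━━━━━━━━━━━━━┛ 
┃├────┼────┼────┼───┃                     
┃│  5 │ 10 │  3 │  9┃                     
┃├────┼────┼────┼───┃                     
┃│ 13 │ 14 │ 12 │  8┃                     
┃└────┴────┴────┴───┃                     
┃Moves: 0           ┃                     
┗━━━━━━━━━━━━━━━━━━━┛                     
                                          


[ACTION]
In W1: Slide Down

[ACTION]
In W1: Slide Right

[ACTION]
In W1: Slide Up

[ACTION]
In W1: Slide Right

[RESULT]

          ┃  1      [0]       0       0 ┃ 
          ┃  2        0       0       0 ┃ 
          ┃  3        0       0Item     ┃ 
          ┃  4   464.13       0       0 ┃ 
┏━━━━━━━━━━━━━━━━━━━┓ 0       0       0 ┃ 
┃ SlidingPuzzle     ┃ 0Data    OK       ┃ 
┠───────────────────┨ 0       0       0 ┃ 
┃┌────┬────┬────┬───┃ 0       0       0 ┃ 
┃│ 11 │  1 │  4 │  7┃ 0       0       0 ┃ 
┃├────┼────┼────┼───┃ 0       0Data    F┃ 
┃│  2 │    │  6 │ 15┃━━━━━━━━━━━━━━━━━━━┛ 
┃├────┼────┼────┼───┃                     
┃│  5 │ 10 │  3 │  9┃                     
┃├────┼────┼────┼───┃                     
┃│ 13 │ 14 │ 12 │  8┃                     
┃└────┴────┴────┴───┃                     
┃Moves: 3           ┃                     
┗━━━━━━━━━━━━━━━━━━━┛                     
                                          


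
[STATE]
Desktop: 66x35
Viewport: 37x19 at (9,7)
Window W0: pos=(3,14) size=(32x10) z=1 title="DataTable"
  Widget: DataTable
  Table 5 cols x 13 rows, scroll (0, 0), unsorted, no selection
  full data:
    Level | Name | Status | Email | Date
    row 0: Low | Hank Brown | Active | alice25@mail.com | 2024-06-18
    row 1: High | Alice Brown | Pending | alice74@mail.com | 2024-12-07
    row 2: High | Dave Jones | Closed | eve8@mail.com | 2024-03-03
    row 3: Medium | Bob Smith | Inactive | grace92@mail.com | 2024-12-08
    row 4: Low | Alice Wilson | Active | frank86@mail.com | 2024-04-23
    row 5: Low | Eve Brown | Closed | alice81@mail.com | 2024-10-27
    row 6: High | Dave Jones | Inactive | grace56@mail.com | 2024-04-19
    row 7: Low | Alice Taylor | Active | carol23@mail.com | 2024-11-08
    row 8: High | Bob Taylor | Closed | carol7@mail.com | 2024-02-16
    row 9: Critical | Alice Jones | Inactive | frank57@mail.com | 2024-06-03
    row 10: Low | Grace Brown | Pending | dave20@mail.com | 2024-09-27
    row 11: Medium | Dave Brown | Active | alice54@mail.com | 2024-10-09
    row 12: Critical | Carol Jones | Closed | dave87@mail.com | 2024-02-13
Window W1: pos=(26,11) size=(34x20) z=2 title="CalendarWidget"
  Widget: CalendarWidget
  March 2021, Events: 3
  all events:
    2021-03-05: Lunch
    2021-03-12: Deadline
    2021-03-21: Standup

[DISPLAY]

                                     
                                     
                                     
                                     
                 ┏━━━━━━━━━━━━━━━━━━━
                 ┃ CalendarWidget    
                 ┠───────────────────
━━━━━━━━━━━━━━━━━┃           March 20
Table            ┃Mo Tu We Th Fr Sa S
─────────────────┃ 1  2  3  4  5*  6 
   │Name        │┃ 8  9 10 11 12* 13 
───┼────────────┼┃15 16 17 18 19 20 2
   │Hank Brown  │┃22 23 24 25 26 27 2
   │Alice Brown │┃29 30 31           
   │Dave Jones  │┃                   
m  │Bob Smith   │┃                   
━━━━━━━━━━━━━━━━━┃                   
                 ┃                   
                 ┃                   


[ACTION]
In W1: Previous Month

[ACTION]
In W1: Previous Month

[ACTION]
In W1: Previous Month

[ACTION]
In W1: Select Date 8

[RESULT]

                                     
                                     
                                     
                                     
                 ┏━━━━━━━━━━━━━━━━━━━
                 ┃ CalendarWidget    
                 ┠───────────────────
━━━━━━━━━━━━━━━━━┃         December 2
Table            ┃Mo Tu We Th Fr Sa S
─────────────────┃    1  2  3  4  5  
   │Name        │┃ 7 [ 8]  9 10 11 12
───┼────────────┼┃14 15 16 17 18 19 2
   │Hank Brown  │┃21 22 23 24 25 26 2
   │Alice Brown │┃28 29 30 31        
   │Dave Jones  │┃                   
m  │Bob Smith   │┃                   
━━━━━━━━━━━━━━━━━┃                   
                 ┃                   
                 ┃                   


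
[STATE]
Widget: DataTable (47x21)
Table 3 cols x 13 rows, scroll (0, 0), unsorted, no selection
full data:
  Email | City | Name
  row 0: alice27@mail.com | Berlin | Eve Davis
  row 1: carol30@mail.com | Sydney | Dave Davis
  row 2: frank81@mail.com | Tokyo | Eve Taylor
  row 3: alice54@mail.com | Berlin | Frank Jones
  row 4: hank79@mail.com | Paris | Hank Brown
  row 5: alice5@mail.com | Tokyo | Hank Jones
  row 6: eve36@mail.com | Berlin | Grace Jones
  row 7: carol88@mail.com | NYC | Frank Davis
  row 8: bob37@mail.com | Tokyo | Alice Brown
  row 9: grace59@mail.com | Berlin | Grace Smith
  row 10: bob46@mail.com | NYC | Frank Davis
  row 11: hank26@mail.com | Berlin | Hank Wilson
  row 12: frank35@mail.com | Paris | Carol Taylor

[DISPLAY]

Email           │City  │Name                   
────────────────┼──────┼────────────           
alice27@mail.com│Berlin│Eve Davis              
carol30@mail.com│Sydney│Dave Davis             
frank81@mail.com│Tokyo │Eve Taylor             
alice54@mail.com│Berlin│Frank Jones            
hank79@mail.com │Paris │Hank Brown             
alice5@mail.com │Tokyo │Hank Jones             
eve36@mail.com  │Berlin│Grace Jones            
carol88@mail.com│NYC   │Frank Davis            
bob37@mail.com  │Tokyo │Alice Brown            
grace59@mail.com│Berlin│Grace Smith            
bob46@mail.com  │NYC   │Frank Davis            
hank26@mail.com │Berlin│Hank Wilson            
frank35@mail.com│Paris │Carol Taylor           
                                               
                                               
                                               
                                               
                                               
                                               


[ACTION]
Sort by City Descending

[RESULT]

Email           │City ▼│Name                   
────────────────┼──────┼────────────           
frank81@mail.com│Tokyo │Eve Taylor             
alice5@mail.com │Tokyo │Hank Jones             
bob37@mail.com  │Tokyo │Alice Brown            
carol30@mail.com│Sydney│Dave Davis             
hank79@mail.com │Paris │Hank Brown             
frank35@mail.com│Paris │Carol Taylor           
carol88@mail.com│NYC   │Frank Davis            
bob46@mail.com  │NYC   │Frank Davis            
alice27@mail.com│Berlin│Eve Davis              
alice54@mail.com│Berlin│Frank Jones            
eve36@mail.com  │Berlin│Grace Jones            
grace59@mail.com│Berlin│Grace Smith            
hank26@mail.com │Berlin│Hank Wilson            
                                               
                                               
                                               
                                               
                                               
                                               


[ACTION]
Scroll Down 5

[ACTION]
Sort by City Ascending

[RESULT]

Email           │City ▲│Name                   
────────────────┼──────┼────────────           
alice27@mail.com│Berlin│Eve Davis              
alice54@mail.com│Berlin│Frank Jones            
eve36@mail.com  │Berlin│Grace Jones            
grace59@mail.com│Berlin│Grace Smith            
hank26@mail.com │Berlin│Hank Wilson            
carol88@mail.com│NYC   │Frank Davis            
bob46@mail.com  │NYC   │Frank Davis            
hank79@mail.com │Paris │Hank Brown             
frank35@mail.com│Paris │Carol Taylor           
carol30@mail.com│Sydney│Dave Davis             
frank81@mail.com│Tokyo │Eve Taylor             
alice5@mail.com │Tokyo │Hank Jones             
bob37@mail.com  │Tokyo │Alice Brown            
                                               
                                               
                                               
                                               
                                               
                                               
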